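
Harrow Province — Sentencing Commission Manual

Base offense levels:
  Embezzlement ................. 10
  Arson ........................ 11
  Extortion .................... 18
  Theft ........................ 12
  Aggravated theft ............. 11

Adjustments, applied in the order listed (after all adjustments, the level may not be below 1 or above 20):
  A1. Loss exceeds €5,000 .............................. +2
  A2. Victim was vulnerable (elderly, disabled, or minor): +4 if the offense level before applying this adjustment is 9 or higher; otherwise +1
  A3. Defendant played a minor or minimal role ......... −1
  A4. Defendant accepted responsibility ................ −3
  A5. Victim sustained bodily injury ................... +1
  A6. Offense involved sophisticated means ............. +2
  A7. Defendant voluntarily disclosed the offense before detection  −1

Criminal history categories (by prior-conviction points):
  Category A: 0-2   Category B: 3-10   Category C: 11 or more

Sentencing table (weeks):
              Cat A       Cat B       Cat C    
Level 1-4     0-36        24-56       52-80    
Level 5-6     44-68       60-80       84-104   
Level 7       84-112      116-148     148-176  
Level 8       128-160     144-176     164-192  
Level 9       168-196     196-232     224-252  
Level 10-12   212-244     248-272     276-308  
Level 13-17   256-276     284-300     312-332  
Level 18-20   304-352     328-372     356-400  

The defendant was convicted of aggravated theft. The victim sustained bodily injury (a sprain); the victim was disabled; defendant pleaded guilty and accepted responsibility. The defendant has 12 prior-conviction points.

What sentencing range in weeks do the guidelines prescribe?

Base offense level for aggravated theft: 11.
A1 does not apply.
A2 applies (level before this adjustment is 11 ≥ 9, so +4): 11 + 4 = 15.
A4 applies: 15 − 3 = 12.
A5 applies: 12 + 1 = 13.
A6 does not apply.
A7 does not apply.
Final offense level: 13.
Criminal history: 12 prior points → Category C (11+).
Level 13 falls in the 13-17 band.
Grid: Level 13-17 × Category C = 312-332 weeks.

312-332 weeks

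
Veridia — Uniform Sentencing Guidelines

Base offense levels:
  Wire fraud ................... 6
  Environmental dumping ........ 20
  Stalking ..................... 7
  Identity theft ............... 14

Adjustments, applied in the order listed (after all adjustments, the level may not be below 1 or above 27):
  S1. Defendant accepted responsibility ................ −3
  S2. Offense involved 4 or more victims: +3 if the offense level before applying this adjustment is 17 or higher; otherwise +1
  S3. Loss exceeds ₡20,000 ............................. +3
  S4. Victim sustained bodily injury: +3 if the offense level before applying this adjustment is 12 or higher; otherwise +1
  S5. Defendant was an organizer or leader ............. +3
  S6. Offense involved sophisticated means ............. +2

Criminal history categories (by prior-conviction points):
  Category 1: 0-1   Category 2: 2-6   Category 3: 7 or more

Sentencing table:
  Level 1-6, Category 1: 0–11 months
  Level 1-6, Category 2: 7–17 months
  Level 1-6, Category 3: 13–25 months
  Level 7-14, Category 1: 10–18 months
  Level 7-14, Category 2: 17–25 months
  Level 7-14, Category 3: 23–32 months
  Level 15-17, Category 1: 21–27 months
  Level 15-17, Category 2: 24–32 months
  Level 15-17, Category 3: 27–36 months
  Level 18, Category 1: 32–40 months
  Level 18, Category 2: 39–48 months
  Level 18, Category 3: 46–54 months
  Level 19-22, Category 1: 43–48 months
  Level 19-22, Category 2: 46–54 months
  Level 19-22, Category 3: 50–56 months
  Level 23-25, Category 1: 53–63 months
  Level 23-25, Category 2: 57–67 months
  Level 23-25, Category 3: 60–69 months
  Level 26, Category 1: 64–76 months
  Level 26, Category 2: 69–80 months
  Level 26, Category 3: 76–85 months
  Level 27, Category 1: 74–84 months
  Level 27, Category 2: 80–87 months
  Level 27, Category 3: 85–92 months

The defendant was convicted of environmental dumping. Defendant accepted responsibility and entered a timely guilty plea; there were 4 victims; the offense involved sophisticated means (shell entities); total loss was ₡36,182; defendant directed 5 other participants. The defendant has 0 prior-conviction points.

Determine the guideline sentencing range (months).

74-84 months

Base offense level for environmental dumping: 20.
S1 applies: 20 − 3 = 17.
S2 applies (level before this adjustment is 17 ≥ 17, so +3): 17 + 3 = 20.
S3 applies: 20 + 3 = 23.
S5 applies: 23 + 3 = 26.
S6 applies: 26 + 2 = 28.
Level 28 exceeds the maximum of 27; capped at 27.
Final offense level: 27.
Criminal history: 0 prior points → Category 1 (0-1).
Level 27 falls in the 27 band.
Grid: Level 27 × Category 1 = 74-84 months.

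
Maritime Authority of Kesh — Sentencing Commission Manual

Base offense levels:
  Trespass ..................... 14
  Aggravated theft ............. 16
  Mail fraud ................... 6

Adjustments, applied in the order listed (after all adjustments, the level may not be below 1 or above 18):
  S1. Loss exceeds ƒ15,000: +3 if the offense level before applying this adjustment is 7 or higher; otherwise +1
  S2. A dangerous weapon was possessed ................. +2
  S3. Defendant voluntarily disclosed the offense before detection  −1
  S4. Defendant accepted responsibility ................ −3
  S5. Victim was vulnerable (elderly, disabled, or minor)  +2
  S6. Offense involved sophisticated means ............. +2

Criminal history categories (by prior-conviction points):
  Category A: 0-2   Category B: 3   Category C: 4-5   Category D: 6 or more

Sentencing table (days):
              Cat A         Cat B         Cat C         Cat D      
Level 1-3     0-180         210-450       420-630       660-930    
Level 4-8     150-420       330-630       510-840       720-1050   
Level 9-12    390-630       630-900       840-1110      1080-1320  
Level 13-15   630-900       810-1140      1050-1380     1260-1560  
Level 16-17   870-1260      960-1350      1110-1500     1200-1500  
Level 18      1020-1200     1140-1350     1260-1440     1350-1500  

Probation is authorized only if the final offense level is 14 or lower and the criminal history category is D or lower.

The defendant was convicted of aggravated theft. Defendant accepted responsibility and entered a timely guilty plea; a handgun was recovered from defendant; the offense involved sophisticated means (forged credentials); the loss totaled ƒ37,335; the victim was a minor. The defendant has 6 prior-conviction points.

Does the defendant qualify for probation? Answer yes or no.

No

Base offense level for aggravated theft: 16.
S1 applies (level before this adjustment is 16 ≥ 7, so +3): 16 + 3 = 19.
S2 applies: 19 + 2 = 21.
S3 does not apply.
S4 applies: 21 − 3 = 18.
S5 applies: 18 + 2 = 20.
S6 applies: 20 + 2 = 22.
Level 22 exceeds the maximum of 18; capped at 18.
Final offense level: 18.
Criminal history: 6 prior points → Category D (6+).
Level 18 falls in the 18 band.
Grid: Level 18 × Category D = 1350-1500 days.
Probation check: level 18 > 14 and category D ≤ D → not eligible.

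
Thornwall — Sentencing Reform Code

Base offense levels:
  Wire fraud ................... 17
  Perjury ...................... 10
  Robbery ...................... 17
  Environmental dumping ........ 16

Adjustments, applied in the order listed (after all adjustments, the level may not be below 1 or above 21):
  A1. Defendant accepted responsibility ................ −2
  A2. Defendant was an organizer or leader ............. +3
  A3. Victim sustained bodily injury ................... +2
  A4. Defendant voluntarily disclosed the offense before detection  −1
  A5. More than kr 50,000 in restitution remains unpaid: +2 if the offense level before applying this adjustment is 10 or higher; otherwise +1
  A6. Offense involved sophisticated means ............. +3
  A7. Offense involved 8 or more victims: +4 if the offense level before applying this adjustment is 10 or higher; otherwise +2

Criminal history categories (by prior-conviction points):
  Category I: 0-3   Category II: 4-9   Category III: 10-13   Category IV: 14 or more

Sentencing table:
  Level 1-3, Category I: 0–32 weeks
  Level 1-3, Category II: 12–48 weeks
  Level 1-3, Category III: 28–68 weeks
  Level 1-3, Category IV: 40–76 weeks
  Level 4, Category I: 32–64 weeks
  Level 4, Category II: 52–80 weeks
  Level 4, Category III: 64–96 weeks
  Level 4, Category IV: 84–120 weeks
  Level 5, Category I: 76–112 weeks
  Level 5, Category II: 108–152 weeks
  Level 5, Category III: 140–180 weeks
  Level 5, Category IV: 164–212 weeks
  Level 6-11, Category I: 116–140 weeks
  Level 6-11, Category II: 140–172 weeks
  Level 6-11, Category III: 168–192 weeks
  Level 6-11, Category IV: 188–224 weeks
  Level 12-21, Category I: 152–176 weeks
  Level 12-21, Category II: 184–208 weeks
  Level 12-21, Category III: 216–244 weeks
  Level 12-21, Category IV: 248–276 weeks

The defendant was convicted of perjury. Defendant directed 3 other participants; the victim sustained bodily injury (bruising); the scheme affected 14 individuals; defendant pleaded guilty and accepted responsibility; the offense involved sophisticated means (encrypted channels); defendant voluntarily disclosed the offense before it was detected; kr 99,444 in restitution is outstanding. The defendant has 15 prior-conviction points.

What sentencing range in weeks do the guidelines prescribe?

Base offense level for perjury: 10.
A1 applies: 10 − 2 = 8.
A2 applies: 8 + 3 = 11.
A3 applies: 11 + 2 = 13.
A4 applies: 13 − 1 = 12.
A5 applies (level before this adjustment is 12 ≥ 10, so +2): 12 + 2 = 14.
A6 applies: 14 + 3 = 17.
A7 applies (level before this adjustment is 17 ≥ 10, so +4): 17 + 4 = 21.
Final offense level: 21.
Criminal history: 15 prior points → Category IV (14+).
Level 21 falls in the 12-21 band.
Grid: Level 12-21 × Category IV = 248-276 weeks.

248-276 weeks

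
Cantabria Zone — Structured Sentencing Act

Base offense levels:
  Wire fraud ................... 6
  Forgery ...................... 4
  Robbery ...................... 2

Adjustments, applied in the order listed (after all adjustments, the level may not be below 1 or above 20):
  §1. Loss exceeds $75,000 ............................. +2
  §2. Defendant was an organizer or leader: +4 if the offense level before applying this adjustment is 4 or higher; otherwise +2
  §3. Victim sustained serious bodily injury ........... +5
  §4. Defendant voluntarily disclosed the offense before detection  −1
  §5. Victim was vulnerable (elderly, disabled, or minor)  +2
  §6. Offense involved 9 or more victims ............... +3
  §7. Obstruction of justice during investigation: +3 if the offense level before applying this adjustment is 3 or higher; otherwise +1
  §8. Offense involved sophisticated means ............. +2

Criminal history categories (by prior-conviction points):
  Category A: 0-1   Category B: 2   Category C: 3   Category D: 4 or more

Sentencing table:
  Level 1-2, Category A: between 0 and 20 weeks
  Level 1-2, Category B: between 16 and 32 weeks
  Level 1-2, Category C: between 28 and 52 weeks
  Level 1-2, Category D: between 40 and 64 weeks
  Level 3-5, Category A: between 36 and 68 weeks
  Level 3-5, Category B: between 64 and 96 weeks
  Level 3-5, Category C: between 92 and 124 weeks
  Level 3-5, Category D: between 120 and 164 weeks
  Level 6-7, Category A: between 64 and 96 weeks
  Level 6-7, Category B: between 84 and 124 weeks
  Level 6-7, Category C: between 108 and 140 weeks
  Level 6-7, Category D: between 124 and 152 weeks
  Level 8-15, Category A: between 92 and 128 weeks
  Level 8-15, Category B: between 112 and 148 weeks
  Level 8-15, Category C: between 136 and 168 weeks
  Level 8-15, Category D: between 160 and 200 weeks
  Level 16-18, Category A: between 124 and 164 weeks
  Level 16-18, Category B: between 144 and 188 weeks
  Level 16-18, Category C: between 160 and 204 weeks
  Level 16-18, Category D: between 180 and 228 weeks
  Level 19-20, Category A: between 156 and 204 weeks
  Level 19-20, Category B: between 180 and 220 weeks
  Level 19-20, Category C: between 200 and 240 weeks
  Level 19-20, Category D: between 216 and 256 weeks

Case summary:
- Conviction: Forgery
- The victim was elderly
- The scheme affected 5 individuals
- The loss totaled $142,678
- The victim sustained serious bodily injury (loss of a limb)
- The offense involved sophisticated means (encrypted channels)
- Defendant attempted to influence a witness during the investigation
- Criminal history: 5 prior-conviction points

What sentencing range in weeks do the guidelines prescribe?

180-228 weeks

Base offense level for forgery: 4.
§1 applies: 4 + 2 = 6.
§2 does not apply.
§3 applies: 6 + 5 = 11.
§5 applies: 11 + 2 = 13.
§6 does not apply.
§7 applies (level before this adjustment is 13 ≥ 3, so +3): 13 + 3 = 16.
§8 applies: 16 + 2 = 18.
Final offense level: 18.
Criminal history: 5 prior points → Category D (4+).
Level 18 falls in the 16-18 band.
Grid: Level 16-18 × Category D = 180-228 weeks.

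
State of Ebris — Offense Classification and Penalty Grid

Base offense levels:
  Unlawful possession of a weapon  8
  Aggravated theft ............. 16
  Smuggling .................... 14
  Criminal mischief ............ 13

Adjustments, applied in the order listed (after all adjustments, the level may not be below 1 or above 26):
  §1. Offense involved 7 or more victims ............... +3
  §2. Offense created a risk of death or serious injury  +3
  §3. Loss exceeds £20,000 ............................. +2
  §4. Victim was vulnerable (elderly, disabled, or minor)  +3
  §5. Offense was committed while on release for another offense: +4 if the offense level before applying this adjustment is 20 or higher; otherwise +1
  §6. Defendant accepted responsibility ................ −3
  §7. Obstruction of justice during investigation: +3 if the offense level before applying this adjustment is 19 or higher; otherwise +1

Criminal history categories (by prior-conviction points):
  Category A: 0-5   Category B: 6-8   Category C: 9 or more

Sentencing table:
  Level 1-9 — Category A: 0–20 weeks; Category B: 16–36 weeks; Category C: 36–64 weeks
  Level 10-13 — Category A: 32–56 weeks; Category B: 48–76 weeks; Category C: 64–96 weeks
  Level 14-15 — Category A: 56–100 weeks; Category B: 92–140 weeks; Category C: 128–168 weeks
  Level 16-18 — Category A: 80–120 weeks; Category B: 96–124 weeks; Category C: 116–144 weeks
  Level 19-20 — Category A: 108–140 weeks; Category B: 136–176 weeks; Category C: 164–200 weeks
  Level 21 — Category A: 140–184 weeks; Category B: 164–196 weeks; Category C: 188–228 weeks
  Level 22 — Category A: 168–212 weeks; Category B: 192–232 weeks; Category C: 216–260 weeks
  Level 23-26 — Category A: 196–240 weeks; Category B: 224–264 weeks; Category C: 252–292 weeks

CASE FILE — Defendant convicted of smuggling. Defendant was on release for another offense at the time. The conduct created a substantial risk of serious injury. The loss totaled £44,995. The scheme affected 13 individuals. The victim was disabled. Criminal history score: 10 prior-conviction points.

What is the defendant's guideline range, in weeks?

Base offense level for smuggling: 14.
§1 applies: 14 + 3 = 17.
§2 applies: 17 + 3 = 20.
§3 applies: 20 + 2 = 22.
§4 applies: 22 + 3 = 25.
§5 applies (level before this adjustment is 25 ≥ 20, so +4): 25 + 4 = 29.
§6 does not apply.
§7 does not apply.
Level 29 exceeds the maximum of 26; capped at 26.
Final offense level: 26.
Criminal history: 10 prior points → Category C (9+).
Level 26 falls in the 23-26 band.
Grid: Level 23-26 × Category C = 252-292 weeks.

252-292 weeks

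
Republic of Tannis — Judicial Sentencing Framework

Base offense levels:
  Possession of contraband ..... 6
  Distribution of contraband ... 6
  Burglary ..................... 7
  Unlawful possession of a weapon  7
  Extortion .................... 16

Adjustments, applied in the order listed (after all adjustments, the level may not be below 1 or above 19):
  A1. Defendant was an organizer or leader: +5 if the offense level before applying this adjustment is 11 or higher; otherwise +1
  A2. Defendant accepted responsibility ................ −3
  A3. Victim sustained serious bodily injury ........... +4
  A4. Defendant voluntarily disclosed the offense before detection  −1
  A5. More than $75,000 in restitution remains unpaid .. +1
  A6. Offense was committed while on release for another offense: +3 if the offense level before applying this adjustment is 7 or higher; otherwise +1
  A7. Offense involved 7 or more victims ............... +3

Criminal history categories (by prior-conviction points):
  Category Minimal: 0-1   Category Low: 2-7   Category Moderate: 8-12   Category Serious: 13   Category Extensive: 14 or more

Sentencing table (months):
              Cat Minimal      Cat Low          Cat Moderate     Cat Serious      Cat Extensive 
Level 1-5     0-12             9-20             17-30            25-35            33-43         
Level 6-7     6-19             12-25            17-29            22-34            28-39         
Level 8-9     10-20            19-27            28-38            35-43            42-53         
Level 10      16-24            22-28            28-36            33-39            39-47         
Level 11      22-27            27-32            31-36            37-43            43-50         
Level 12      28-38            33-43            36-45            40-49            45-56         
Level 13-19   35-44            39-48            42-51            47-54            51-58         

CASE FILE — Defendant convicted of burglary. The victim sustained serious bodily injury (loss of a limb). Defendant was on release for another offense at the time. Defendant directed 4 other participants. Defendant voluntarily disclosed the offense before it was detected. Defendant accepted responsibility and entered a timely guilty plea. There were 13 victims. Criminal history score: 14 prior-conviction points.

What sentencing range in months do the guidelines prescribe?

51-58 months

Base offense level for burglary: 7.
A1 applies (level before this adjustment is 7 < 11, so +1): 7 + 1 = 8.
A2 applies: 8 − 3 = 5.
A3 applies: 5 + 4 = 9.
A4 applies: 9 − 1 = 8.
A6 applies (level before this adjustment is 8 ≥ 7, so +3): 8 + 3 = 11.
A7 applies: 11 + 3 = 14.
Final offense level: 14.
Criminal history: 14 prior points → Category Extensive (14+).
Level 14 falls in the 13-19 band.
Grid: Level 13-19 × Category Extensive = 51-58 months.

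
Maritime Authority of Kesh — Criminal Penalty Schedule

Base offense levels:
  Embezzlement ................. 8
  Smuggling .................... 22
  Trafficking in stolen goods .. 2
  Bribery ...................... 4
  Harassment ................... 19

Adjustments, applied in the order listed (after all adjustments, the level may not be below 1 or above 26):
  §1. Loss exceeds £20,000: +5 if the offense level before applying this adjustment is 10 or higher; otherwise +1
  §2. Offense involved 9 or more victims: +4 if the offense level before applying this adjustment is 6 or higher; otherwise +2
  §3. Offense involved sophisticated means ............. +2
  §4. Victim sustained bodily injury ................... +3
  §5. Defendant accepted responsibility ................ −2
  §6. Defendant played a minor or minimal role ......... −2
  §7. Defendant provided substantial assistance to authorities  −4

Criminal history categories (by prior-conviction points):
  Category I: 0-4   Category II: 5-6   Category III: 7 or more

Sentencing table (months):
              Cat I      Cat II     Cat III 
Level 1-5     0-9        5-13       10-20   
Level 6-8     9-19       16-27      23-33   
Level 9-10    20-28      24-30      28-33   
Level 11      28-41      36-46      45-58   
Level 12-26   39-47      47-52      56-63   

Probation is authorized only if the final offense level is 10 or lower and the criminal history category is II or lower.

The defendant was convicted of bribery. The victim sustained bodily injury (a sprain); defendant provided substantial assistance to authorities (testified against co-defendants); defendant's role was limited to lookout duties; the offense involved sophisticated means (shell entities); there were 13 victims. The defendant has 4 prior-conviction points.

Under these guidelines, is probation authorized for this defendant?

Yes

Base offense level for bribery: 4.
§2 applies (level before this adjustment is 4 < 6, so +2): 4 + 2 = 6.
§3 applies: 6 + 2 = 8.
§4 applies: 8 + 3 = 11.
§6 applies: 11 − 2 = 9.
§7 applies: 9 − 4 = 5.
Final offense level: 5.
Criminal history: 4 prior points → Category I (0-4).
Level 5 falls in the 1-5 band.
Grid: Level 1-5 × Category I = 0-9 months.
Probation check: level 5 ≤ 10 and category I ≤ II → eligible.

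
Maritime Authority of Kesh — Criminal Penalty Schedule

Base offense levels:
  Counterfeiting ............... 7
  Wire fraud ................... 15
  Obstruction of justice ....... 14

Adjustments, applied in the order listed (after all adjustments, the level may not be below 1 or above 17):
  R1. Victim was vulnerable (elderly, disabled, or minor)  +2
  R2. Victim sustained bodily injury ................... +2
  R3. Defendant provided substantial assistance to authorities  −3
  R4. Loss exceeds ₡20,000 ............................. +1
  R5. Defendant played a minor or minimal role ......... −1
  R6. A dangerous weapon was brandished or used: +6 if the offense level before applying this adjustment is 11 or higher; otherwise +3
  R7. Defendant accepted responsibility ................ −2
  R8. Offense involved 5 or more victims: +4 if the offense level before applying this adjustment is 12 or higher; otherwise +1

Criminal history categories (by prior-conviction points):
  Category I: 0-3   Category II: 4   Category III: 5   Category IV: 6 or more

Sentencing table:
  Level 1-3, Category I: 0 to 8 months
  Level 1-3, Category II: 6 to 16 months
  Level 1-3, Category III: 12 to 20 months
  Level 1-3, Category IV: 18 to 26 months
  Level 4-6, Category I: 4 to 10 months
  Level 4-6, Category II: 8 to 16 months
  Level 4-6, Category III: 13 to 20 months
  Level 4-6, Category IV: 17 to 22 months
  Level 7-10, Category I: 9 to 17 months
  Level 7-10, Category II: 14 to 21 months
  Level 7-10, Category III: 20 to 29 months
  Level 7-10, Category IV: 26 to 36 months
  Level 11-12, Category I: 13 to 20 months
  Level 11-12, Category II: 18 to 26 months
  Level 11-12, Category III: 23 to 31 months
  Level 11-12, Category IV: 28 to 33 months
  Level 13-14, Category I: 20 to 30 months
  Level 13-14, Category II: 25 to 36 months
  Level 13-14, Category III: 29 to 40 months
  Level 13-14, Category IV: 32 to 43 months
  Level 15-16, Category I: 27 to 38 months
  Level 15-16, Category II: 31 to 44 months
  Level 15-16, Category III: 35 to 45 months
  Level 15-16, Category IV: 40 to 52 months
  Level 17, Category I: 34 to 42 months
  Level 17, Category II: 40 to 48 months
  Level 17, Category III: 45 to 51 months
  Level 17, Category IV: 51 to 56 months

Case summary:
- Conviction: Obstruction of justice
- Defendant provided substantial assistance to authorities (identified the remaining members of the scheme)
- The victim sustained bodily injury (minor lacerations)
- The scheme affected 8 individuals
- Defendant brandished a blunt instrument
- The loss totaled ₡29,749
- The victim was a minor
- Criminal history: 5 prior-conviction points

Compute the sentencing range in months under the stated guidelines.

Base offense level for obstruction of justice: 14.
R1 applies: 14 + 2 = 16.
R2 applies: 16 + 2 = 18.
R3 applies: 18 − 3 = 15.
R4 applies: 15 + 1 = 16.
R5 does not apply.
R6 applies (level before this adjustment is 16 ≥ 11, so +6): 16 + 6 = 22.
R8 applies (level before this adjustment is 22 ≥ 12, so +4): 22 + 4 = 26.
Level 26 exceeds the maximum of 17; capped at 17.
Final offense level: 17.
Criminal history: 5 prior points → Category III (5).
Level 17 falls in the 17 band.
Grid: Level 17 × Category III = 45-51 months.

45-51 months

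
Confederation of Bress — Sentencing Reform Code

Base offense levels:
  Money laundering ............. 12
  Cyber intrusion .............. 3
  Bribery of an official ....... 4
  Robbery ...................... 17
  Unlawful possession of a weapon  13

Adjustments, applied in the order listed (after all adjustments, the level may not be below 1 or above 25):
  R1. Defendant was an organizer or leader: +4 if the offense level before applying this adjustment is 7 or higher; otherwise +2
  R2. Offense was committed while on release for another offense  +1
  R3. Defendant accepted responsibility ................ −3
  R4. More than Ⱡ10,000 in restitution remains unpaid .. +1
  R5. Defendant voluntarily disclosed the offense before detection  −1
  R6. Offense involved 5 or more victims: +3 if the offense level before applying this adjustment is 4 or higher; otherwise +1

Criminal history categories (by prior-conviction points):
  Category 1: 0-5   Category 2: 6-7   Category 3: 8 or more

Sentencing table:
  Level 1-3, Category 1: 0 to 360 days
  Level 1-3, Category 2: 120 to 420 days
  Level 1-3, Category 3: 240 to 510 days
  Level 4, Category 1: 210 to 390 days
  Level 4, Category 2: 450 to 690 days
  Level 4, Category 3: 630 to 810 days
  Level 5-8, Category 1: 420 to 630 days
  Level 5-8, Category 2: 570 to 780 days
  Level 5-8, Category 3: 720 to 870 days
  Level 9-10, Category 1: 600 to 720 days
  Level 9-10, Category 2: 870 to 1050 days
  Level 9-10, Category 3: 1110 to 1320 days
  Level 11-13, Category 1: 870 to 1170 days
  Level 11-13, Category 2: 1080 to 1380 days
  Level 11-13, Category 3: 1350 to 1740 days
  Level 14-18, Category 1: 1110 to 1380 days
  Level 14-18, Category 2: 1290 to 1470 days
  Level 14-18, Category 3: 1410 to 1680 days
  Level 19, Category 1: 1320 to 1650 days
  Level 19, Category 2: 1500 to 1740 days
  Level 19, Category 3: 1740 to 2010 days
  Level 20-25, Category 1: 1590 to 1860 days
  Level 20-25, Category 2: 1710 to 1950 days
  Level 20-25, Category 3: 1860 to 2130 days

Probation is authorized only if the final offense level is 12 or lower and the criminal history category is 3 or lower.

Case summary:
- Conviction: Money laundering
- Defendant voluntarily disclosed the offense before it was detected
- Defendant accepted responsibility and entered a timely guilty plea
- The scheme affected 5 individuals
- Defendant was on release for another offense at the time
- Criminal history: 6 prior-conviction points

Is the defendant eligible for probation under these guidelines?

Base offense level for money laundering: 12.
R1 does not apply.
R2 applies: 12 + 1 = 13.
R3 applies: 13 − 3 = 10.
R4 does not apply.
R5 applies: 10 − 1 = 9.
R6 applies (level before this adjustment is 9 ≥ 4, so +3): 9 + 3 = 12.
Final offense level: 12.
Criminal history: 6 prior points → Category 2 (6-7).
Level 12 falls in the 11-13 band.
Grid: Level 11-13 × Category 2 = 1080-1380 days.
Probation check: level 12 ≤ 12 and category 2 ≤ 3 → eligible.

Yes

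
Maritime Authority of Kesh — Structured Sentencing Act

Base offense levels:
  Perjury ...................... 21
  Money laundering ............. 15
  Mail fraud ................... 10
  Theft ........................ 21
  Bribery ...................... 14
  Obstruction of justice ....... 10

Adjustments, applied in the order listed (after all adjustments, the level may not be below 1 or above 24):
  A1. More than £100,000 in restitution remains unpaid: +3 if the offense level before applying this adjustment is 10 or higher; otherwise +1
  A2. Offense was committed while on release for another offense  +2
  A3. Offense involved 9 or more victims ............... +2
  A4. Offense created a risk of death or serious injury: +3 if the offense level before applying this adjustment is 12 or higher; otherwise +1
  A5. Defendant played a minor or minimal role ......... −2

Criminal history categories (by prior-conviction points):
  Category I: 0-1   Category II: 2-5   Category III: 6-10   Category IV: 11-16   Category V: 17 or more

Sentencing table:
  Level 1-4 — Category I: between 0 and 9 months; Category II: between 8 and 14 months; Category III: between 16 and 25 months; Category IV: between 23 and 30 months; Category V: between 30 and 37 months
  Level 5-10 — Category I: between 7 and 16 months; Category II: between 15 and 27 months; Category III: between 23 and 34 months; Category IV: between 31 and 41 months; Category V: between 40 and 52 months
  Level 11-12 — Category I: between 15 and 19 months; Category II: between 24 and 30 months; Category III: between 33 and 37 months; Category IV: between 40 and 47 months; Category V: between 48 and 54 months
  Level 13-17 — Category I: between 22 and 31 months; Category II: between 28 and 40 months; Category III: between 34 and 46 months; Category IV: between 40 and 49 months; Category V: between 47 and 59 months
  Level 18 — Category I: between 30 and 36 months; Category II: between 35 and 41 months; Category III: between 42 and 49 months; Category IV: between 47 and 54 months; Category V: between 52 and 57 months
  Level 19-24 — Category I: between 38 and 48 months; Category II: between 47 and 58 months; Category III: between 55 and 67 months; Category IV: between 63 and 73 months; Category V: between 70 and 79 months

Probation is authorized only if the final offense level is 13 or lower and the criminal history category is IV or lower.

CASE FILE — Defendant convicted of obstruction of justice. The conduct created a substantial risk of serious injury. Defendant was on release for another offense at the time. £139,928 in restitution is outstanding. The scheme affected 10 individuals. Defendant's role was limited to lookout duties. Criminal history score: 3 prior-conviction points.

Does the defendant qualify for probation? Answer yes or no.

No

Base offense level for obstruction of justice: 10.
A1 applies (level before this adjustment is 10 ≥ 10, so +3): 10 + 3 = 13.
A2 applies: 13 + 2 = 15.
A3 applies: 15 + 2 = 17.
A4 applies (level before this adjustment is 17 ≥ 12, so +3): 17 + 3 = 20.
A5 applies: 20 − 2 = 18.
Final offense level: 18.
Criminal history: 3 prior points → Category II (2-5).
Level 18 falls in the 18 band.
Grid: Level 18 × Category II = 35-41 months.
Probation check: level 18 > 13 and category II ≤ IV → not eligible.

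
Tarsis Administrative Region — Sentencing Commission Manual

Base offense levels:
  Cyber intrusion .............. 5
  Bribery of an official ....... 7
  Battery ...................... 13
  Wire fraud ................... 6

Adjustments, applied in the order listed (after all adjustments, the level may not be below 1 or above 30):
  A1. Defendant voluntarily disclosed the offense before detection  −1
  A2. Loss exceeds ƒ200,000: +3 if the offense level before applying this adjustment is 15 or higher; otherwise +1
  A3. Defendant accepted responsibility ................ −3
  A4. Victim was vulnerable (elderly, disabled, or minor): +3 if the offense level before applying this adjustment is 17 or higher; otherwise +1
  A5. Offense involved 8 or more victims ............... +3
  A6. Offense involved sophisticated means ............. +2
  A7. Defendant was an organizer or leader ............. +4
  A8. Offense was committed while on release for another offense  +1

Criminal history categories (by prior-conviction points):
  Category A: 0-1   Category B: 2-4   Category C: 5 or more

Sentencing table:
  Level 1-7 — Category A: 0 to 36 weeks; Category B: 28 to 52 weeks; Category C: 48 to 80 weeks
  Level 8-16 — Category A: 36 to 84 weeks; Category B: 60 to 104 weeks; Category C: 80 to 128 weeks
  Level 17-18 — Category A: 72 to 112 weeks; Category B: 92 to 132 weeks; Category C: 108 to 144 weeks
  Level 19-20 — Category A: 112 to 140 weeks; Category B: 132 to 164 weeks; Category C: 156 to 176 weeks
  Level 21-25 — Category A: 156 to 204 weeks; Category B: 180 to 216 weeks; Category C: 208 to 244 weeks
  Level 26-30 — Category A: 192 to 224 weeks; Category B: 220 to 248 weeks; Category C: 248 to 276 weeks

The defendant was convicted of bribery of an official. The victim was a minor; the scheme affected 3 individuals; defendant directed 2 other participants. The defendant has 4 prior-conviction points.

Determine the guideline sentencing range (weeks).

Base offense level for bribery of an official: 7.
A1 does not apply.
A2 does not apply.
A4 applies (level before this adjustment is 7 < 17, so +1): 7 + 1 = 8.
A7 applies: 8 + 4 = 12.
A8 does not apply.
Final offense level: 12.
Criminal history: 4 prior points → Category B (2-4).
Level 12 falls in the 8-16 band.
Grid: Level 8-16 × Category B = 60-104 weeks.

60-104 weeks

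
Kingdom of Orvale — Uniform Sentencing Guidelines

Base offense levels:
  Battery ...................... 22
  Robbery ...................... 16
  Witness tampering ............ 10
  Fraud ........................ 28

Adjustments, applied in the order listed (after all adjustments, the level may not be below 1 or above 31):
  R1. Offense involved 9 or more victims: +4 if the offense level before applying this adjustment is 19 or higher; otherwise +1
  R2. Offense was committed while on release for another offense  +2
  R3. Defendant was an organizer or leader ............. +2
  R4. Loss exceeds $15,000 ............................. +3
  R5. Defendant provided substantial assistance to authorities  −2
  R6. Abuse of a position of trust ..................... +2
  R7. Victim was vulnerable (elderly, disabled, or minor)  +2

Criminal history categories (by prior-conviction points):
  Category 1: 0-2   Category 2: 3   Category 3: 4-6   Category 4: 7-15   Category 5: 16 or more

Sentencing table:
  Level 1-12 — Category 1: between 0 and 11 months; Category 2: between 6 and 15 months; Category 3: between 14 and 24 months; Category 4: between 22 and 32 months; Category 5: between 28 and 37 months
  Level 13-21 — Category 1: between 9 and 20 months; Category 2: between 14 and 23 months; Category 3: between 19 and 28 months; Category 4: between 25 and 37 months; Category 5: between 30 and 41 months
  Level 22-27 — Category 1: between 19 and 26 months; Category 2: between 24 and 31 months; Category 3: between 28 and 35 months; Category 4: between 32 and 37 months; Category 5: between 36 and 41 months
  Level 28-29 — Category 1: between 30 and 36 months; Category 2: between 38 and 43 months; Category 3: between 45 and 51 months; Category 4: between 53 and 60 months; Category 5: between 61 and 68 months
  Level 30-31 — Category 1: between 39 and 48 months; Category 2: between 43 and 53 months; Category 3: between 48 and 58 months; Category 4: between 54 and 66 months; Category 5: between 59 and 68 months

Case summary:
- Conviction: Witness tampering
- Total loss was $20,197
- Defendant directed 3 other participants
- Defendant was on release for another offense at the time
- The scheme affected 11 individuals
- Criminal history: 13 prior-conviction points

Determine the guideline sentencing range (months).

25-37 months

Base offense level for witness tampering: 10.
R1 applies (level before this adjustment is 10 < 19, so +1): 10 + 1 = 11.
R2 applies: 11 + 2 = 13.
R3 applies: 13 + 2 = 15.
R4 applies: 15 + 3 = 18.
R7 does not apply.
Final offense level: 18.
Criminal history: 13 prior points → Category 4 (7-15).
Level 18 falls in the 13-21 band.
Grid: Level 13-21 × Category 4 = 25-37 months.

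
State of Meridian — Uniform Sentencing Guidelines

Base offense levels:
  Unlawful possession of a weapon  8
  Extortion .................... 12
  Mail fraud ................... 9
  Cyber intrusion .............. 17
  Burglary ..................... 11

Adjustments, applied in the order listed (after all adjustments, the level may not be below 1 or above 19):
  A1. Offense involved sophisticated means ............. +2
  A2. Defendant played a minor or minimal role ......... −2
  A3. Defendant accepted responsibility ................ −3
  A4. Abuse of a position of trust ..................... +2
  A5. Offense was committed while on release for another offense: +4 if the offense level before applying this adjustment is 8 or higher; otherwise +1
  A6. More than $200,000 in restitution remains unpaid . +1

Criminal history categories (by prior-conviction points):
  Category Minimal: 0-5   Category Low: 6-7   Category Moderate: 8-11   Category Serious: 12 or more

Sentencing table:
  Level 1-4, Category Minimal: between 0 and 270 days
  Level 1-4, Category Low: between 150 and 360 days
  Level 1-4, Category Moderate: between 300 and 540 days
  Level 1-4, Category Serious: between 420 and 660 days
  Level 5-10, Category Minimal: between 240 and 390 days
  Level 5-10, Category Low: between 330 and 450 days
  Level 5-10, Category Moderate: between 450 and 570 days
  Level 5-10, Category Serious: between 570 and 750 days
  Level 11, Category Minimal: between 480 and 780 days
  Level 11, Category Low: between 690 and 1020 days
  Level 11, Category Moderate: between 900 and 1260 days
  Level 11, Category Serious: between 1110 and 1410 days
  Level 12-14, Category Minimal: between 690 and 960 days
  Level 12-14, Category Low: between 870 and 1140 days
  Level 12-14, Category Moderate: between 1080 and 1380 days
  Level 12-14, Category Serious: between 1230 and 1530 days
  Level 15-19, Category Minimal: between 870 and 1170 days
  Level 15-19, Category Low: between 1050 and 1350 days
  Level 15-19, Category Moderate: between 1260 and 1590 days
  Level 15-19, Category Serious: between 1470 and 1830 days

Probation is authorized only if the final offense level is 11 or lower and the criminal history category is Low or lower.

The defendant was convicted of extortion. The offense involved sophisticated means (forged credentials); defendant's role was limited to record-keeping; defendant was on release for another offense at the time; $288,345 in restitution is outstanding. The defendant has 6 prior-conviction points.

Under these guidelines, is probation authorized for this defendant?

No

Base offense level for extortion: 12.
A1 applies: 12 + 2 = 14.
A2 applies: 14 − 2 = 12.
A3 does not apply.
A5 applies (level before this adjustment is 12 ≥ 8, so +4): 12 + 4 = 16.
A6 applies: 16 + 1 = 17.
Final offense level: 17.
Criminal history: 6 prior points → Category Low (6-7).
Level 17 falls in the 15-19 band.
Grid: Level 15-19 × Category Low = 1050-1350 days.
Probation check: level 17 > 11 and category Low ≤ Low → not eligible.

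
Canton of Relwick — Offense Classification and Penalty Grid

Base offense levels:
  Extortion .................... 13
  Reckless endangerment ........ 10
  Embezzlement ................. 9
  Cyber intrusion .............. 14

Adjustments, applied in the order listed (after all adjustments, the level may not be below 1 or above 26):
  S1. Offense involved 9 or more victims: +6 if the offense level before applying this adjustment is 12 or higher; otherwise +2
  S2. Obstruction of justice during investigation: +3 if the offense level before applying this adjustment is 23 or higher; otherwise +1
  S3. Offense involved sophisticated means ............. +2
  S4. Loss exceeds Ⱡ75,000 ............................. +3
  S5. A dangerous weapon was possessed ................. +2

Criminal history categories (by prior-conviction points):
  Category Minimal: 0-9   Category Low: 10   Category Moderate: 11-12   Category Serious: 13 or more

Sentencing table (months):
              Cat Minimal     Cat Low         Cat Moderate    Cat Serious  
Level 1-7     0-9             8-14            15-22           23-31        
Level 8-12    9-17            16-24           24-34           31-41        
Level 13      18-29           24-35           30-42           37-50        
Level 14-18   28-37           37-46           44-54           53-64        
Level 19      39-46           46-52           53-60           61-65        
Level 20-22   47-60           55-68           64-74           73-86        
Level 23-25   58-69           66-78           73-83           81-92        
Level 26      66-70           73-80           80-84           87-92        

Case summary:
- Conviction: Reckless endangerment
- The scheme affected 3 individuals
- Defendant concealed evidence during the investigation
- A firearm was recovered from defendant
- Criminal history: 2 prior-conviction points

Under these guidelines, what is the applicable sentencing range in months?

Base offense level for reckless endangerment: 10.
S1 does not apply.
S2 applies (level before this adjustment is 10 < 23, so +1): 10 + 1 = 11.
S3 does not apply.
S4 does not apply.
S5 applies: 11 + 2 = 13.
Final offense level: 13.
Criminal history: 2 prior points → Category Minimal (0-9).
Level 13 falls in the 13 band.
Grid: Level 13 × Category Minimal = 18-29 months.

18-29 months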